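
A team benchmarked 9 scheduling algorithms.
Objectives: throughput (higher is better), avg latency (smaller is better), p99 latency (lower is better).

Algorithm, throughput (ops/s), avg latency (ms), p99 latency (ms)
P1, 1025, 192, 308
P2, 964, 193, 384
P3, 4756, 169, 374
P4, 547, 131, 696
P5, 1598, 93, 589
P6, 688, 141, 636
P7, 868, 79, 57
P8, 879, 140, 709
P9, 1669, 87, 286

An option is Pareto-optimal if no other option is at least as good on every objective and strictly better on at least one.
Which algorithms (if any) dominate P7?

P1: worse on avg latency (192 vs 79).
P2: worse on avg latency (193 vs 79).
P3: worse on avg latency (169 vs 79).
P4: worse on throughput (547 vs 868).
P5: worse on avg latency (93 vs 79).
P6: worse on throughput (688 vs 868).
P8: worse on avg latency (140 vs 79).
P9: worse on avg latency (87 vs 79).
No option dominates P7.

none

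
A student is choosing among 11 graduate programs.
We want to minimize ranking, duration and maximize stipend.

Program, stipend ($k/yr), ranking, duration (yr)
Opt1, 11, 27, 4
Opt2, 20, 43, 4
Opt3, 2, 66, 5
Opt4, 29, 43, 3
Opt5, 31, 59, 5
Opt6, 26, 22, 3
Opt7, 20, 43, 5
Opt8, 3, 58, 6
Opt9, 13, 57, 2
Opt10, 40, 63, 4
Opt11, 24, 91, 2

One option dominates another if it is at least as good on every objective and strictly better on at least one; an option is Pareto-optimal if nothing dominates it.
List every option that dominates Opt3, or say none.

Opt1: stipend 11≥2, ranking 27≤66, duration 4≤5 — dominates Opt3.
Opt2: stipend 20≥2, ranking 43≤66, duration 4≤5 — dominates Opt3.
Opt4: stipend 29≥2, ranking 43≤66, duration 3≤5 — dominates Opt3.
Opt5: stipend 31≥2, ranking 59≤66, duration 5≤5 — dominates Opt3.
Opt6: stipend 26≥2, ranking 22≤66, duration 3≤5 — dominates Opt3.
Opt7: stipend 20≥2, ranking 43≤66, duration 5≤5 — dominates Opt3.
Opt9: stipend 13≥2, ranking 57≤66, duration 2≤5 — dominates Opt3.
Opt10: stipend 40≥2, ranking 63≤66, duration 4≤5 — dominates Opt3.
Others (Opt8, Opt11) are each worse than Opt3 on at least one objective.

Opt1, Opt2, Opt4, Opt5, Opt6, Opt7, Opt9, Opt10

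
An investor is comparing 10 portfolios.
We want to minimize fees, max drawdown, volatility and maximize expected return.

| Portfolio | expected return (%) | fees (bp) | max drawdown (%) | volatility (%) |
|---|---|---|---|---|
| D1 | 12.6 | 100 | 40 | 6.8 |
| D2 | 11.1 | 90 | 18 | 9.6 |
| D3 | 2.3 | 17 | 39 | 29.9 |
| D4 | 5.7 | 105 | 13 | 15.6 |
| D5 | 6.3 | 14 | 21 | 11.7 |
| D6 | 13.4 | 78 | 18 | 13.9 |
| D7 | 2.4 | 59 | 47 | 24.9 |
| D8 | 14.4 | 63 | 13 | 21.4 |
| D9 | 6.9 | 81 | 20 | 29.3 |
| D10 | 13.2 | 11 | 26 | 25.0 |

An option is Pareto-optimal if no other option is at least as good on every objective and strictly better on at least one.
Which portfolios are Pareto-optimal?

D1, D2, D4, D5, D6, D8, D10

D1: not dominated (best volatility).
D2: not dominated.
D3: dominated by D5 (expected return 6.3≥2.3, fees 14≤17, max drawdown 21≤39, volatility 11.7≤29.9).
D4: not dominated.
D5: not dominated.
D6: not dominated.
D7: dominated by D5 (expected return 6.3≥2.4, fees 14≤59, max drawdown 21≤47, volatility 11.7≤24.9).
D8: not dominated (best expected return).
D9: dominated by D6 (expected return 13.4≥6.9, fees 78≤81, max drawdown 18≤20, volatility 13.9≤29.3).
D10: not dominated (best fees).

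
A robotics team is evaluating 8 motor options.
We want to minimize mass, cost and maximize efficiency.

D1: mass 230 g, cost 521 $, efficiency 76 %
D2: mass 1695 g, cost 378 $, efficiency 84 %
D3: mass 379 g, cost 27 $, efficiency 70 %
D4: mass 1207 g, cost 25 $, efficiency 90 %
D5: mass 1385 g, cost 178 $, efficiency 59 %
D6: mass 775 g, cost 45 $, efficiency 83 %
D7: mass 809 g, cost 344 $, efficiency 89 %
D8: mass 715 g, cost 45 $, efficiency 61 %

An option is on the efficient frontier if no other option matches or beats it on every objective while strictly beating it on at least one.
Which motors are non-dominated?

D1: not dominated (best mass).
D2: dominated by D4 (mass 1207≤1695, cost 25≤378, efficiency 90≥84).
D3: not dominated.
D4: not dominated (best cost).
D5: dominated by D3 (mass 379≤1385, cost 27≤178, efficiency 70≥59).
D6: not dominated.
D7: not dominated.
D8: dominated by D3 (mass 379≤715, cost 27≤45, efficiency 70≥61).

D1, D3, D4, D6, D7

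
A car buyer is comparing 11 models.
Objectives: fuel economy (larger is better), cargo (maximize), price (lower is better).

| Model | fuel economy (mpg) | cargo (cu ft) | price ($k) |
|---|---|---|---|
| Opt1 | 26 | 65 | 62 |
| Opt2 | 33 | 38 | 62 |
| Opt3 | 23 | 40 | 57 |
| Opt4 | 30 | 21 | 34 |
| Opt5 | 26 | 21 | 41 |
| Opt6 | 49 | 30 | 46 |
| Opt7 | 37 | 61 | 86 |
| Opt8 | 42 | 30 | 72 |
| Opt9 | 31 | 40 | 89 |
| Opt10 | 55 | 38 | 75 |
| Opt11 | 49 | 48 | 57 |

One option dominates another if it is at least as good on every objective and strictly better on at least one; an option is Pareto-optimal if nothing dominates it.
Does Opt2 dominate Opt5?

No

Opt2 vs Opt5: Opt2 is worse on price (62 vs 41), so it does not dominate Opt5.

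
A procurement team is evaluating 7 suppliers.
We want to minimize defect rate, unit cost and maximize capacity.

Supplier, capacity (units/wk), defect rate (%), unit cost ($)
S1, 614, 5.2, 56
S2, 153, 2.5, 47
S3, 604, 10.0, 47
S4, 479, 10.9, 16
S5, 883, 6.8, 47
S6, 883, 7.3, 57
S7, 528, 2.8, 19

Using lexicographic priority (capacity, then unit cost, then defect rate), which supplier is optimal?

S5

First maximize capacity: best is 883, kept {S5, S6}.
Then minimize unit cost: best is 47, kept {S5}.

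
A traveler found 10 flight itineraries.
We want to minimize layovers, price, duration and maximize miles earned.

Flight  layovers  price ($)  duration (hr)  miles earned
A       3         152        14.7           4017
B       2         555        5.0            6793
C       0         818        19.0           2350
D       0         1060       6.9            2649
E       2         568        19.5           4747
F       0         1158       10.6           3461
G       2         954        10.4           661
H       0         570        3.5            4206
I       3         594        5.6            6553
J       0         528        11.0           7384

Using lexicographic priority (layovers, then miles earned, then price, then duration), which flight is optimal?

J

First minimize layovers: best is 0, kept {C, D, F, H, J}.
Then maximize miles earned: best is 7384, kept {J}.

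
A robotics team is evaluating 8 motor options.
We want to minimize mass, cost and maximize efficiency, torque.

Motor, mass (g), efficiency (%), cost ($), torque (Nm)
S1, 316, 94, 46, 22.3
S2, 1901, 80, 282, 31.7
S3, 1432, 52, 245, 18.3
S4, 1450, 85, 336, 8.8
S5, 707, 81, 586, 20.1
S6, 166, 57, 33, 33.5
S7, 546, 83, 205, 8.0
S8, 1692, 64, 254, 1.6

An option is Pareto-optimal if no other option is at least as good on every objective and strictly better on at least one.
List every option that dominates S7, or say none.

S1

S1: mass 316≤546, efficiency 94≥83, cost 46≤205, torque 22.3≥8.0 — dominates S7.
Others (S2, S3, S4, S5, S6, S8) are each worse than S7 on at least one objective.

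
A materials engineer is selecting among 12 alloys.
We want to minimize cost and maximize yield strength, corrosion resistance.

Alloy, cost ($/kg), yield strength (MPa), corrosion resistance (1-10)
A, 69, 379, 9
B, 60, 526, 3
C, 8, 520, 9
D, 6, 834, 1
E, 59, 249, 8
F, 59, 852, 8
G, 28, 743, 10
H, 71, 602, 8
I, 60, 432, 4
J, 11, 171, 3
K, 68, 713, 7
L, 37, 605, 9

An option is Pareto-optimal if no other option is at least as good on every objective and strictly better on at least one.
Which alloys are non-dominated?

C, D, F, G

A: dominated by C (cost 8≤69, yield strength 520≥379, corrosion resistance 9≥9).
B: dominated by F (cost 59≤60, yield strength 852≥526, corrosion resistance 8≥3).
C: not dominated.
D: not dominated (best cost).
E: dominated by C (cost 8≤59, yield strength 520≥249, corrosion resistance 9≥8).
F: not dominated (best yield strength).
G: not dominated (best corrosion resistance).
H: dominated by F (cost 59≤71, yield strength 852≥602, corrosion resistance 8≥8).
I: dominated by C (cost 8≤60, yield strength 520≥432, corrosion resistance 9≥4).
J: dominated by C (cost 8≤11, yield strength 520≥171, corrosion resistance 9≥3).
K: dominated by F (cost 59≤68, yield strength 852≥713, corrosion resistance 8≥7).
L: dominated by G (cost 28≤37, yield strength 743≥605, corrosion resistance 10≥9).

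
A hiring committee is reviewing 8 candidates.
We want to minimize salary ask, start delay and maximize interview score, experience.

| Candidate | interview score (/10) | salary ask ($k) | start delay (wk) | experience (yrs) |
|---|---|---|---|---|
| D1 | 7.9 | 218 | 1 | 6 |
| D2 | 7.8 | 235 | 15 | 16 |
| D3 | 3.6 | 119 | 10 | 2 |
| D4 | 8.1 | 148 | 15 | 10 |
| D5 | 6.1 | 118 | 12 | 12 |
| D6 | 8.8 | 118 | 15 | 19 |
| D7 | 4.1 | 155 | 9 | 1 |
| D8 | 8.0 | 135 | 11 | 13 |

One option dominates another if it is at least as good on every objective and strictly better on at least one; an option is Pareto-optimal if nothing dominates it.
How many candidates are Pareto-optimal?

6

D1: not dominated (best start delay).
D2: dominated by D6 (interview score 8.8≥7.8, salary ask 118≤235, start delay 15≤15, experience 19≥16).
D3: not dominated.
D4: dominated by D6 (interview score 8.8≥8.1, salary ask 118≤148, start delay 15≤15, experience 19≥10).
D5: not dominated.
D6: not dominated (best interview score).
D7: not dominated.
D8: not dominated.
Pareto-optimal: D1, D3, D5, D6, D7, D8 → 6.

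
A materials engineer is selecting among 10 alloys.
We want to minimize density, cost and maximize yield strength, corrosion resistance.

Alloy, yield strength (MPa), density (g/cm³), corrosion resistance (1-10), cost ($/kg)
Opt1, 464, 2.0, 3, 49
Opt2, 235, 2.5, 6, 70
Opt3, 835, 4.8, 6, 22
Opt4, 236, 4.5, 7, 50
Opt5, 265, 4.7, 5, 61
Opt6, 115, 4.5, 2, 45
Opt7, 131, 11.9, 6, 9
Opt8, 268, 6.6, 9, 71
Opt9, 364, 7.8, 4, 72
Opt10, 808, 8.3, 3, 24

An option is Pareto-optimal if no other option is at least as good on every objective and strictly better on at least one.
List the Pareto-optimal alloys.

Opt1, Opt2, Opt3, Opt4, Opt5, Opt6, Opt7, Opt8

Opt1: not dominated (best density).
Opt2: not dominated.
Opt3: not dominated (best yield strength).
Opt4: not dominated.
Opt5: not dominated.
Opt6: not dominated.
Opt7: not dominated (best cost).
Opt8: not dominated (best corrosion resistance).
Opt9: dominated by Opt3 (yield strength 835≥364, density 4.8≤7.8, corrosion resistance 6≥4, cost 22≤72).
Opt10: dominated by Opt3 (yield strength 835≥808, density 4.8≤8.3, corrosion resistance 6≥3, cost 22≤24).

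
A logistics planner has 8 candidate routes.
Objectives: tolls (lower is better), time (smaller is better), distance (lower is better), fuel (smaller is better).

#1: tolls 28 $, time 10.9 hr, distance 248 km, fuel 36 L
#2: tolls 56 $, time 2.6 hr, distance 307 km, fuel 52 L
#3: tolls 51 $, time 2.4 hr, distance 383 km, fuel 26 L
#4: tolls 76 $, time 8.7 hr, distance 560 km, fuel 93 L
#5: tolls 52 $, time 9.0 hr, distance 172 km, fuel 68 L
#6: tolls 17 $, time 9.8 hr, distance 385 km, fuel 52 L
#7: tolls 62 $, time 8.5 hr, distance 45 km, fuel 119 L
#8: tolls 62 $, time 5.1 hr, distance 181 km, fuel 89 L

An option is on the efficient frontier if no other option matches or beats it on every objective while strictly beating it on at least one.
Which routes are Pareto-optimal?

#1, #2, #3, #5, #6, #7, #8

#1: not dominated.
#2: not dominated.
#3: not dominated (best time).
#4: dominated by #2 (tolls 56≤76, time 2.6≤8.7, distance 307≤560, fuel 52≤93).
#5: not dominated.
#6: not dominated (best tolls).
#7: not dominated (best distance).
#8: not dominated.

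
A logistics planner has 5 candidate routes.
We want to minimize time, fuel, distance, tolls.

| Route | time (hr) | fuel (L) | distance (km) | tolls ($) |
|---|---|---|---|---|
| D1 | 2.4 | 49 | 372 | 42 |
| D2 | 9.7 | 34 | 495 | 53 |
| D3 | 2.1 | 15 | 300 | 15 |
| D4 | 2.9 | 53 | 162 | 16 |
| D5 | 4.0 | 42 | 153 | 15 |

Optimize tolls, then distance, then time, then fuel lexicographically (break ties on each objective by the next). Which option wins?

D5

First minimize tolls: best is 15, kept {D3, D5}.
Then minimize distance: best is 153, kept {D5}.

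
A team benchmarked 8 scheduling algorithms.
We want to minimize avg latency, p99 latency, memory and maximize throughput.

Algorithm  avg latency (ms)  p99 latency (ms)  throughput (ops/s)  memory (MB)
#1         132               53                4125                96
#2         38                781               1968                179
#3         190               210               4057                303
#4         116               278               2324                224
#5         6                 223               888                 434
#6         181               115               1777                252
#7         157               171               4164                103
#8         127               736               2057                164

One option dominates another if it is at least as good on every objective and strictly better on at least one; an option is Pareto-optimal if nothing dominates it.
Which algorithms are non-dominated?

#1: not dominated (best p99 latency).
#2: not dominated.
#3: dominated by #1 (avg latency 132≤190, p99 latency 53≤210, throughput 4125≥4057, memory 96≤303).
#4: not dominated.
#5: not dominated (best avg latency).
#6: dominated by #1 (avg latency 132≤181, p99 latency 53≤115, throughput 4125≥1777, memory 96≤252).
#7: not dominated (best throughput).
#8: not dominated.

#1, #2, #4, #5, #7, #8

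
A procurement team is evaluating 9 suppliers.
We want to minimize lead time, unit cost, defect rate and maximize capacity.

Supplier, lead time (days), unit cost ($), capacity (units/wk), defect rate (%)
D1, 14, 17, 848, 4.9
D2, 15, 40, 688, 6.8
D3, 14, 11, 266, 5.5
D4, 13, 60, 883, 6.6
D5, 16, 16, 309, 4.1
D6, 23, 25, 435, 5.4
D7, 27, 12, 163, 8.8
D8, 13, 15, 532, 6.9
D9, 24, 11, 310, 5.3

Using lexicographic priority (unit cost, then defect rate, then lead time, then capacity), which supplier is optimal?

D9

First minimize unit cost: best is 11, kept {D3, D9}.
Then minimize defect rate: best is 5.3, kept {D9}.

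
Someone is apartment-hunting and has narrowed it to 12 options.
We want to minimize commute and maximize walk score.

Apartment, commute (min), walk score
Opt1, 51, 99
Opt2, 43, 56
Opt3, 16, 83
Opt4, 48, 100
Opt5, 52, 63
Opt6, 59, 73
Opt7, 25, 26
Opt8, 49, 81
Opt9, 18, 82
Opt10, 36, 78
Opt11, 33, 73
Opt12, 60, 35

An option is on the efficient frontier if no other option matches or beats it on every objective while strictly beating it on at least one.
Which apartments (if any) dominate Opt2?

Opt3: commute 16≤43, walk score 83≥56 — dominates Opt2.
Opt9: commute 18≤43, walk score 82≥56 — dominates Opt2.
Opt10: commute 36≤43, walk score 78≥56 — dominates Opt2.
Opt11: commute 33≤43, walk score 73≥56 — dominates Opt2.
Others (Opt1, Opt4, Opt5, Opt6, Opt7, Opt8, Opt12) are each worse than Opt2 on at least one objective.

Opt3, Opt9, Opt10, Opt11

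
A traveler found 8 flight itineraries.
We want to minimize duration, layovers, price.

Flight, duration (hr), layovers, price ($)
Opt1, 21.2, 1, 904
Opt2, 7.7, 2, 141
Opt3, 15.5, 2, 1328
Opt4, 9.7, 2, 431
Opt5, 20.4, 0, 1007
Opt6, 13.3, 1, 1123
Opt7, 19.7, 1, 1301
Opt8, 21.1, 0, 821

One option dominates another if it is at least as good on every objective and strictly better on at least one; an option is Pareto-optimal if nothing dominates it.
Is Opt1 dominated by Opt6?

No

Opt6 vs Opt1: Opt6 is worse on price (1123 vs 904), so it does not dominate Opt1.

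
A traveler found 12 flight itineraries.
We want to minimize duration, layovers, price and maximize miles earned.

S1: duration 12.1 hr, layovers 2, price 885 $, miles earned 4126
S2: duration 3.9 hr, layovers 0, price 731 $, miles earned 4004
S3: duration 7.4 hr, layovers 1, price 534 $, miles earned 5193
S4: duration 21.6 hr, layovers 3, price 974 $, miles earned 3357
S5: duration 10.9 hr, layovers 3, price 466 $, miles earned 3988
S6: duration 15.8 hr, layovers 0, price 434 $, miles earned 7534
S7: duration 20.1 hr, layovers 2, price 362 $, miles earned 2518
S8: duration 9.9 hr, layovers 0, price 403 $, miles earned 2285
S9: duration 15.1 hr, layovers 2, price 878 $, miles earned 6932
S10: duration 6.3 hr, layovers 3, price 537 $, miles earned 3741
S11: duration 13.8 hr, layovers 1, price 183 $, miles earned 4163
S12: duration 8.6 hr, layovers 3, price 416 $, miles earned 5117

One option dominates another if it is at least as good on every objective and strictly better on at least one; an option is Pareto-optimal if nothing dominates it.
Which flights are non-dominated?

S2, S3, S6, S8, S9, S10, S11, S12

S1: dominated by S3 (duration 7.4≤12.1, layovers 1≤2, price 534≤885, miles earned 5193≥4126).
S2: not dominated (best duration).
S3: not dominated.
S4: dominated by S1 (duration 12.1≤21.6, layovers 2≤3, price 885≤974, miles earned 4126≥3357).
S5: dominated by S12 (duration 8.6≤10.9, layovers 3≤3, price 416≤466, miles earned 5117≥3988).
S6: not dominated (best miles earned).
S7: dominated by S11 (duration 13.8≤20.1, layovers 1≤2, price 183≤362, miles earned 4163≥2518).
S8: not dominated.
S9: not dominated.
S10: not dominated.
S11: not dominated (best price).
S12: not dominated.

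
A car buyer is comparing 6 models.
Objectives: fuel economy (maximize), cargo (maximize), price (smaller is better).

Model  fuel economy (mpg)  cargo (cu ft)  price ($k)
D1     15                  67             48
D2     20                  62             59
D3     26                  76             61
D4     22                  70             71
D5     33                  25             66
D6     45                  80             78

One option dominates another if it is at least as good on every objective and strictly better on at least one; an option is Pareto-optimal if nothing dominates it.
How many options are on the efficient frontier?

5

D1: not dominated (best price).
D2: not dominated.
D3: not dominated.
D4: dominated by D3 (fuel economy 26≥22, cargo 76≥70, price 61≤71).
D5: not dominated.
D6: not dominated (best fuel economy).
Pareto-optimal: D1, D2, D3, D5, D6 → 5.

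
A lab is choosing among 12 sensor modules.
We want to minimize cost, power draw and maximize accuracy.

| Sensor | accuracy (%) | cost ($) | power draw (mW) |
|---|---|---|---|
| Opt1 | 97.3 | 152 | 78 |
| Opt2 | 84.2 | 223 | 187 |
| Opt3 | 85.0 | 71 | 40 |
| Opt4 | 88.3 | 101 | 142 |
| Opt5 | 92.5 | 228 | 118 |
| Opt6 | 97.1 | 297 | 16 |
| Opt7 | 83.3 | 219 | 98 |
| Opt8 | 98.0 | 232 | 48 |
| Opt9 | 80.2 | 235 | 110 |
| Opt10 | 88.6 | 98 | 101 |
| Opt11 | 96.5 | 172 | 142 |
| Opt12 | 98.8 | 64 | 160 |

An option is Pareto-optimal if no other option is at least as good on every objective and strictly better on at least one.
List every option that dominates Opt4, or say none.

Opt10

Opt10: accuracy 88.6≥88.3, cost 98≤101, power draw 101≤142 — dominates Opt4.
Others (Opt1, Opt2, Opt3, Opt5, Opt6, Opt7, Opt8, Opt9, Opt11, Opt12) are each worse than Opt4 on at least one objective.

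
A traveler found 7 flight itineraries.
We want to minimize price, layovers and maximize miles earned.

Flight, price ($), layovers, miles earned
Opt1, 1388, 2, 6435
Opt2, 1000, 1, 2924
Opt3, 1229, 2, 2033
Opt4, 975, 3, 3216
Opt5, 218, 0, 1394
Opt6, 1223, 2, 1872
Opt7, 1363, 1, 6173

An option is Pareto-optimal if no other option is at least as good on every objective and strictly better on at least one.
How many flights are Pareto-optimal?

5

Opt1: not dominated (best miles earned).
Opt2: not dominated.
Opt3: dominated by Opt2 (price 1000≤1229, layovers 1≤2, miles earned 2924≥2033).
Opt4: not dominated.
Opt5: not dominated (best price).
Opt6: dominated by Opt2 (price 1000≤1223, layovers 1≤2, miles earned 2924≥1872).
Opt7: not dominated.
Pareto-optimal: Opt1, Opt2, Opt4, Opt5, Opt7 → 5.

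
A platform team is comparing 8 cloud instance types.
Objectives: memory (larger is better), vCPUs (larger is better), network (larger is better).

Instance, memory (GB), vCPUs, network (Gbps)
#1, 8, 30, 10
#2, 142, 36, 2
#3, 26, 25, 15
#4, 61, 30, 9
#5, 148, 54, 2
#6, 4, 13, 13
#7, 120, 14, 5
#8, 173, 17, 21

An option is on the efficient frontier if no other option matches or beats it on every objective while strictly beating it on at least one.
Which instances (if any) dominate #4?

none

#1: worse on memory (8 vs 61).
#2: worse on network (2 vs 9).
#3: worse on memory (26 vs 61).
#5: worse on network (2 vs 9).
#6: worse on memory (4 vs 61).
#7: worse on vCPUs (14 vs 30).
#8: worse on vCPUs (17 vs 30).
No option dominates #4.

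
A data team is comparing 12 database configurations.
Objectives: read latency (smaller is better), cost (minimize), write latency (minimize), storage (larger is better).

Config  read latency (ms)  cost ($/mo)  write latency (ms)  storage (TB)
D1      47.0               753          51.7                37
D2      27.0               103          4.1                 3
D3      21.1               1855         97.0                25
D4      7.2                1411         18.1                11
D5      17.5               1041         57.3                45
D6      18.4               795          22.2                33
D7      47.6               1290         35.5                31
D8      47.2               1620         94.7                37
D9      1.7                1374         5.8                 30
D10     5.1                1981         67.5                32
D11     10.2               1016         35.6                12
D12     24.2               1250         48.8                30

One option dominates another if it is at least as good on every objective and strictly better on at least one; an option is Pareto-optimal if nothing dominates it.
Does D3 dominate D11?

No

D3 vs D11: D3 is worse on read latency (21.1 vs 10.2), so it does not dominate D11.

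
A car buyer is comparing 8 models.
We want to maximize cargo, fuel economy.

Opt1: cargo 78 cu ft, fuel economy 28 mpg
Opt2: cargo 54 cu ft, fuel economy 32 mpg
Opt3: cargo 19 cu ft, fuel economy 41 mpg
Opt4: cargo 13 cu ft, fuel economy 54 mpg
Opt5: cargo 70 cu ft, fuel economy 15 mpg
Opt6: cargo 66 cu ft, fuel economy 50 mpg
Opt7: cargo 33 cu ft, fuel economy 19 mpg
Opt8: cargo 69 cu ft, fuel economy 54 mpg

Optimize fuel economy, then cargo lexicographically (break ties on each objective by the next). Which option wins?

Opt8

First maximize fuel economy: best is 54, kept {Opt4, Opt8}.
Then maximize cargo: best is 69, kept {Opt8}.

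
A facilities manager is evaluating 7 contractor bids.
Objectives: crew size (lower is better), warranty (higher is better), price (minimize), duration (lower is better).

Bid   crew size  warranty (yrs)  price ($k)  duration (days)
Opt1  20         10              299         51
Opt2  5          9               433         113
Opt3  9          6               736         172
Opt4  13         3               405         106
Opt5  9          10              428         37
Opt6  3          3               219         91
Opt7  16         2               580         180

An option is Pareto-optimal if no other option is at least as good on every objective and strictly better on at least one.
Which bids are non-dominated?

Opt1, Opt2, Opt5, Opt6

Opt1: not dominated.
Opt2: not dominated.
Opt3: dominated by Opt2 (crew size 5≤9, warranty 9≥6, price 433≤736, duration 113≤172).
Opt4: dominated by Opt6 (crew size 3≤13, warranty 3≥3, price 219≤405, duration 91≤106).
Opt5: not dominated (best duration).
Opt6: not dominated (best crew size).
Opt7: dominated by Opt2 (crew size 5≤16, warranty 9≥2, price 433≤580, duration 113≤180).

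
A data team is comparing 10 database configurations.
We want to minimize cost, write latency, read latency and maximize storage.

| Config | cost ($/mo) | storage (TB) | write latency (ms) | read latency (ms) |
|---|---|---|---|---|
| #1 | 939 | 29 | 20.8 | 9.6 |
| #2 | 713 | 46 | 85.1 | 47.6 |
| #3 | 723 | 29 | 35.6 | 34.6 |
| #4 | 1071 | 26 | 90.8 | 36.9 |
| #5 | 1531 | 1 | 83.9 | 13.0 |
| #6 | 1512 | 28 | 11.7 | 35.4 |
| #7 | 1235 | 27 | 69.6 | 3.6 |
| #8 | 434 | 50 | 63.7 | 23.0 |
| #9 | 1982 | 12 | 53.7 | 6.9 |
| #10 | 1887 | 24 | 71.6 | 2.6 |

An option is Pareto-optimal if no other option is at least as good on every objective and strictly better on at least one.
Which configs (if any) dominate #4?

#1: cost 939≤1071, storage 29≥26, write latency 20.8≤90.8, read latency 9.6≤36.9 — dominates #4.
#3: cost 723≤1071, storage 29≥26, write latency 35.6≤90.8, read latency 34.6≤36.9 — dominates #4.
#8: cost 434≤1071, storage 50≥26, write latency 63.7≤90.8, read latency 23.0≤36.9 — dominates #4.
Others (#2, #5, #6, #7, #9, #10) are each worse than #4 on at least one objective.

#1, #3, #8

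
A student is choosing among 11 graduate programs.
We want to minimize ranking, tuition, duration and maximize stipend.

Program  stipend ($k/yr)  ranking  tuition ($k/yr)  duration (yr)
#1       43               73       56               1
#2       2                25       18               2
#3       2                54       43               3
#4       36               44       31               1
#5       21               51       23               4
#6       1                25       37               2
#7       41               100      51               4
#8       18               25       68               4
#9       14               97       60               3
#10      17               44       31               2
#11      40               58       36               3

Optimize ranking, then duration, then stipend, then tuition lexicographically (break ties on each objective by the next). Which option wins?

First minimize ranking: best is 25, kept {#2, #6, #8}.
Then minimize duration: best is 2, kept {#2, #6}.
Then maximize stipend: best is 2, kept {#2}.

#2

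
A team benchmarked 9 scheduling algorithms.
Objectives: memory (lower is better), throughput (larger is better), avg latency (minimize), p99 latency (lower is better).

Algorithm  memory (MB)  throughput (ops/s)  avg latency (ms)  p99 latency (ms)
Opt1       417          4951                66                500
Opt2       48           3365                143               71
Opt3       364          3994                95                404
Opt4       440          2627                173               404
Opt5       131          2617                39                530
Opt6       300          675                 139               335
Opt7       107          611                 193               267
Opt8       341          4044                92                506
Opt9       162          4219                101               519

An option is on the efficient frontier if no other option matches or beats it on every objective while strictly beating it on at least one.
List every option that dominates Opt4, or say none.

Opt2, Opt3

Opt2: memory 48≤440, throughput 3365≥2627, avg latency 143≤173, p99 latency 71≤404 — dominates Opt4.
Opt3: memory 364≤440, throughput 3994≥2627, avg latency 95≤173, p99 latency 404≤404 — dominates Opt4.
Others (Opt1, Opt5, Opt6, Opt7, Opt8, Opt9) are each worse than Opt4 on at least one objective.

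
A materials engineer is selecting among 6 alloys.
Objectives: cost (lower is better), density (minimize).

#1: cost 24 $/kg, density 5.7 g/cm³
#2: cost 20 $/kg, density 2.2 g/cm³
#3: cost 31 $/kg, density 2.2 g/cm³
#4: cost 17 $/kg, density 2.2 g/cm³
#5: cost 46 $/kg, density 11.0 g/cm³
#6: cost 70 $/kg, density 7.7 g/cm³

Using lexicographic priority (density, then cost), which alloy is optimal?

First minimize density: best is 2.2, kept {#2, #3, #4}.
Then minimize cost: best is 17, kept {#4}.

#4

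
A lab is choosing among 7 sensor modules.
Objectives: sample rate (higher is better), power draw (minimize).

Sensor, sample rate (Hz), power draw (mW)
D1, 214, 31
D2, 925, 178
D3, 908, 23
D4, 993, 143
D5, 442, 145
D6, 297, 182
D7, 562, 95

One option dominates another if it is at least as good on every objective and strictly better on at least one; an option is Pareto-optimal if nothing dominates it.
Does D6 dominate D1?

No

D6 vs D1: D6 is worse on power draw (182 vs 31), so it does not dominate D1.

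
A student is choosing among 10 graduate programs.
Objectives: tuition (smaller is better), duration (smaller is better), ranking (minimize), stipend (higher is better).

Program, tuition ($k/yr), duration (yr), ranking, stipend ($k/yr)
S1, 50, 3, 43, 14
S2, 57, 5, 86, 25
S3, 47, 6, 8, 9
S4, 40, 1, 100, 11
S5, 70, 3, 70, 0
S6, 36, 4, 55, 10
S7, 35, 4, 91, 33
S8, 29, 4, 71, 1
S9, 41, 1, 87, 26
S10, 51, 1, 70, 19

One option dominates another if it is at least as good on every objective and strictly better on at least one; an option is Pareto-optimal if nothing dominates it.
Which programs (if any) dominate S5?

S1, S10

S1: tuition 50≤70, duration 3≤3, ranking 43≤70, stipend 14≥0 — dominates S5.
S10: tuition 51≤70, duration 1≤3, ranking 70≤70, stipend 19≥0 — dominates S5.
Others (S2, S3, S4, S6, S7, S8, S9) are each worse than S5 on at least one objective.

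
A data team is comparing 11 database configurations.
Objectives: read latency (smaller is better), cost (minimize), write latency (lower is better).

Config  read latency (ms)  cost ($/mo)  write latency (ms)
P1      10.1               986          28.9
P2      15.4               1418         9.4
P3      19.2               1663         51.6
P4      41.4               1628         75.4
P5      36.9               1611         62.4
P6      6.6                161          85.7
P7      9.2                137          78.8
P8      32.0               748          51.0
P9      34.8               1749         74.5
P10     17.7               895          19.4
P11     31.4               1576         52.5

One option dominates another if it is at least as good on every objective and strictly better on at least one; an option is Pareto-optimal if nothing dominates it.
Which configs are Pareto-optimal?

P1: not dominated.
P2: not dominated (best write latency).
P3: dominated by P1 (read latency 10.1≤19.2, cost 986≤1663, write latency 28.9≤51.6).
P4: dominated by P1 (read latency 10.1≤41.4, cost 986≤1628, write latency 28.9≤75.4).
P5: dominated by P1 (read latency 10.1≤36.9, cost 986≤1611, write latency 28.9≤62.4).
P6: not dominated (best read latency).
P7: not dominated (best cost).
P8: not dominated.
P9: dominated by P1 (read latency 10.1≤34.8, cost 986≤1749, write latency 28.9≤74.5).
P10: not dominated.
P11: dominated by P1 (read latency 10.1≤31.4, cost 986≤1576, write latency 28.9≤52.5).

P1, P2, P6, P7, P8, P10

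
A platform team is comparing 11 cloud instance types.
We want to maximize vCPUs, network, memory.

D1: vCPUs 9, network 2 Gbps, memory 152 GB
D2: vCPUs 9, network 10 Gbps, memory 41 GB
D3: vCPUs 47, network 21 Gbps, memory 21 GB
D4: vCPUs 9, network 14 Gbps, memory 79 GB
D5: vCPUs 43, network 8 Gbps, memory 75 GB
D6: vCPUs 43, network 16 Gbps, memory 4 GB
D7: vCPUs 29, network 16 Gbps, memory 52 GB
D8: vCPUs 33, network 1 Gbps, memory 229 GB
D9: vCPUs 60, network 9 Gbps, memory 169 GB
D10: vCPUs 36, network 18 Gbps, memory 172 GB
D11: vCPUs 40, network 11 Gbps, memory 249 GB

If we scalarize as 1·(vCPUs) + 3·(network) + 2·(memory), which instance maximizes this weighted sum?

D11

D1: 1·9 + 3·2 + 2·152 = 319
D2: 1·9 + 3·10 + 2·41 = 121
D3: 1·47 + 3·21 + 2·21 = 152
D4: 1·9 + 3·14 + 2·79 = 209
D5: 1·43 + 3·8 + 2·75 = 217
D6: 1·43 + 3·16 + 2·4 = 99
D7: 1·29 + 3·16 + 2·52 = 181
D8: 1·33 + 3·1 + 2·229 = 494
D9: 1·60 + 3·9 + 2·169 = 425
D10: 1·36 + 3·18 + 2·172 = 434
D11: 1·40 + 3·11 + 2·249 = 571
Highest: D11 at 571.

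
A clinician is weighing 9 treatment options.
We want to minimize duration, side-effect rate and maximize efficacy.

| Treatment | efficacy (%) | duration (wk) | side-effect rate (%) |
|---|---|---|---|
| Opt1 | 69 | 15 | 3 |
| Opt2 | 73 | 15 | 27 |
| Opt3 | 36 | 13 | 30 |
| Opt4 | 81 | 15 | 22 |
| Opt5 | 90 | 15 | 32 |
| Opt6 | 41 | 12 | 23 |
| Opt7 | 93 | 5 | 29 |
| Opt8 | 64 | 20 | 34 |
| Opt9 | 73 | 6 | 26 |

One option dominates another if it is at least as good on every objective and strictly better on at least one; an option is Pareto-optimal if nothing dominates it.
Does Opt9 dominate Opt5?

No

Opt9 vs Opt5: Opt9 is worse on efficacy (73 vs 90), so it does not dominate Opt5.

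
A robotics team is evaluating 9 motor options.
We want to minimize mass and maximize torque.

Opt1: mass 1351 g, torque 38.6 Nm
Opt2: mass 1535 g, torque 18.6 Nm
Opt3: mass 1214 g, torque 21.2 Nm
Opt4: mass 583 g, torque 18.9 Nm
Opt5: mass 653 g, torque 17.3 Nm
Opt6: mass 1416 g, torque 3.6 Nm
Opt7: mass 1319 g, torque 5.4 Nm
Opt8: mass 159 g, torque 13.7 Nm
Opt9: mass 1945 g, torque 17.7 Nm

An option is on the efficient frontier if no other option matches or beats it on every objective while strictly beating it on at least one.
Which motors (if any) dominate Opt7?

Opt3: mass 1214≤1319, torque 21.2≥5.4 — dominates Opt7.
Opt4: mass 583≤1319, torque 18.9≥5.4 — dominates Opt7.
Opt5: mass 653≤1319, torque 17.3≥5.4 — dominates Opt7.
Opt8: mass 159≤1319, torque 13.7≥5.4 — dominates Opt7.
Others (Opt1, Opt2, Opt6, Opt9) are each worse than Opt7 on at least one objective.

Opt3, Opt4, Opt5, Opt8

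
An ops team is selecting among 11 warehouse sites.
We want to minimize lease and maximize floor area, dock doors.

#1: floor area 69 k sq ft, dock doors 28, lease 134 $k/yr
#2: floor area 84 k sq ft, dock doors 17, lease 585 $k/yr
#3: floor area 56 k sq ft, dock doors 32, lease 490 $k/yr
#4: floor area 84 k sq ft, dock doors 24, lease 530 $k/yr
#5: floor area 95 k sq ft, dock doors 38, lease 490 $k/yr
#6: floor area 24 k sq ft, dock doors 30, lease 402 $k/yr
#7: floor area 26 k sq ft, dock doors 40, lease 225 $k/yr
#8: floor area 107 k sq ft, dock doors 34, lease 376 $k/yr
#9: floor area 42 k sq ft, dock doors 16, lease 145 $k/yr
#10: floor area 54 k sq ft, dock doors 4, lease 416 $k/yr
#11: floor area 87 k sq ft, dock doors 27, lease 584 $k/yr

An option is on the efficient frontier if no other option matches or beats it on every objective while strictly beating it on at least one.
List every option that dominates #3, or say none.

#5, #8

#5: floor area 95≥56, dock doors 38≥32, lease 490≤490 — dominates #3.
#8: floor area 107≥56, dock doors 34≥32, lease 376≤490 — dominates #3.
Others (#1, #2, #4, #6, #7, #9, #10, #11) are each worse than #3 on at least one objective.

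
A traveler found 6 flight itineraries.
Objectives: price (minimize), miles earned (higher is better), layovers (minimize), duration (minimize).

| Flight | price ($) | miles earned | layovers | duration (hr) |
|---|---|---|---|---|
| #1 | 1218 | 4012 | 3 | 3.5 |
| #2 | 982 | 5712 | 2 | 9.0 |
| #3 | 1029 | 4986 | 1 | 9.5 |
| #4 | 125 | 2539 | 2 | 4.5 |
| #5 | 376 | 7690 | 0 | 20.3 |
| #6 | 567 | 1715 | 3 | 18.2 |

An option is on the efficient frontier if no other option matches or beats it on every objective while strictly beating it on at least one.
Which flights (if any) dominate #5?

#1: worse on price (1218 vs 376).
#2: worse on price (982 vs 376).
#3: worse on price (1029 vs 376).
#4: worse on miles earned (2539 vs 7690).
#6: worse on price (567 vs 376).
No option dominates #5.

none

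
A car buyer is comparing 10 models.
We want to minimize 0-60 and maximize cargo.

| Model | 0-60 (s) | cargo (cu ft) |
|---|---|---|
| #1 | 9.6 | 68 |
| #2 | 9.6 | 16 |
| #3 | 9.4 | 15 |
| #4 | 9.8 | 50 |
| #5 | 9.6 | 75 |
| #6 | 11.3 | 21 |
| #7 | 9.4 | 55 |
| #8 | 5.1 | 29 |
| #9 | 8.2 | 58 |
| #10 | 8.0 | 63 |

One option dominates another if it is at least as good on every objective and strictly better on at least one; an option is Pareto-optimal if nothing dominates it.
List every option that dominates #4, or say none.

#1, #5, #7, #9, #10

#1: 0-60 9.6≤9.8, cargo 68≥50 — dominates #4.
#5: 0-60 9.6≤9.8, cargo 75≥50 — dominates #4.
#7: 0-60 9.4≤9.8, cargo 55≥50 — dominates #4.
#9: 0-60 8.2≤9.8, cargo 58≥50 — dominates #4.
#10: 0-60 8.0≤9.8, cargo 63≥50 — dominates #4.
Others (#2, #3, #6, #8) are each worse than #4 on at least one objective.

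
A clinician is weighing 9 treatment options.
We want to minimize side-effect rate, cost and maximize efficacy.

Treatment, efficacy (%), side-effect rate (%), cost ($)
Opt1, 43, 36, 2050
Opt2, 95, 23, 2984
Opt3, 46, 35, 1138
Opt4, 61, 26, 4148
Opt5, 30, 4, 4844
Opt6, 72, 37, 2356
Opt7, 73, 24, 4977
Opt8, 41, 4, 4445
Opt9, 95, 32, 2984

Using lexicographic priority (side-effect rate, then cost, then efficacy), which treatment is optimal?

Opt8

First minimize side-effect rate: best is 4, kept {Opt5, Opt8}.
Then minimize cost: best is 4445, kept {Opt8}.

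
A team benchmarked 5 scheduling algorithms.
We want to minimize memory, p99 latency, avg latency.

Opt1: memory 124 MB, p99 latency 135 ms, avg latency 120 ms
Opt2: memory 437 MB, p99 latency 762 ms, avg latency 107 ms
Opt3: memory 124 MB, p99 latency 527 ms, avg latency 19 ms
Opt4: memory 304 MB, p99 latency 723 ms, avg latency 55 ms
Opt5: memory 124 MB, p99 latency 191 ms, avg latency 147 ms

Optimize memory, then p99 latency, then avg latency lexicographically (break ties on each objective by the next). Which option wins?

First minimize memory: best is 124, kept {Opt1, Opt3, Opt5}.
Then minimize p99 latency: best is 135, kept {Opt1}.

Opt1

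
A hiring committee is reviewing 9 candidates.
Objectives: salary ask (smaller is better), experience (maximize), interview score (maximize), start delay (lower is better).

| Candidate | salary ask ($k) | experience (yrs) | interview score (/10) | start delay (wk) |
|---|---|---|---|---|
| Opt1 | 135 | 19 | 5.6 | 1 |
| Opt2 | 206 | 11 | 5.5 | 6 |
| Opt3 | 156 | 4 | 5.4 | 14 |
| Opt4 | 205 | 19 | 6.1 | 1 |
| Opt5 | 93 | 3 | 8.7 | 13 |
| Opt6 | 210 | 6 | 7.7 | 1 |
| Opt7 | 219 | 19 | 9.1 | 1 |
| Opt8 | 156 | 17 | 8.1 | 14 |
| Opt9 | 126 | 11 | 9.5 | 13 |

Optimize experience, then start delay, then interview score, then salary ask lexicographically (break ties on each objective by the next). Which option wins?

First maximize experience: best is 19, kept {Opt1, Opt4, Opt7}.
Then minimize start delay: best is 1, kept {Opt1, Opt4, Opt7}.
Then maximize interview score: best is 9.1, kept {Opt7}.

Opt7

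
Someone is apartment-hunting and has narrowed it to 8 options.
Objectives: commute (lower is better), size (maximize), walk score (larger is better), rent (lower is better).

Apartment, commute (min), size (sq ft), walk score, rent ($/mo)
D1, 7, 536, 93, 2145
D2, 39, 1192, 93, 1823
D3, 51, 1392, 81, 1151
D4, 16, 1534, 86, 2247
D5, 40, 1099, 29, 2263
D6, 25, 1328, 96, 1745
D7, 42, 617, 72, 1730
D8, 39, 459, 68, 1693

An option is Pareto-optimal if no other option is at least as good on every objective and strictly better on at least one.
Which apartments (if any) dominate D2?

D6: commute 25≤39, size 1328≥1192, walk score 96≥93, rent 1745≤1823 — dominates D2.
Others (D1, D3, D4, D5, D7, D8) are each worse than D2 on at least one objective.

D6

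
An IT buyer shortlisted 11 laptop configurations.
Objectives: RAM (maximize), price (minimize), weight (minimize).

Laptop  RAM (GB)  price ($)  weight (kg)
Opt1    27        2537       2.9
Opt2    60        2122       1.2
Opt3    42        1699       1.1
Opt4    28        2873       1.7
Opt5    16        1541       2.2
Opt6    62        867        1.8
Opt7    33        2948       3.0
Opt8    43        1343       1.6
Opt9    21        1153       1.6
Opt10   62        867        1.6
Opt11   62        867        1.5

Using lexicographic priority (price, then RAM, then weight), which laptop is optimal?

First minimize price: best is 867, kept {Opt6, Opt10, Opt11}.
Then maximize RAM: best is 62, kept {Opt6, Opt10, Opt11}.
Then minimize weight: best is 1.5, kept {Opt11}.

Opt11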